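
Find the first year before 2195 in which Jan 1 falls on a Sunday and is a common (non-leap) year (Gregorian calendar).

Jan 1 advances by 2 weekdays after a leap year and by 1 after a common year.
2195: Jan 1 is Thursday.
2194: Wednesday
2193: Tuesday
2192: Sunday (leap)
2191: Saturday
2190: Friday
2189: Thursday
2188: Tuesday (leap)
2187: Monday
2186: Sunday
2186 begins on a Sunday and is a common year.

2186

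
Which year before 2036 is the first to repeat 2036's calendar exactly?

Two years share a calendar iff Jan 1 falls on the same weekday and both are leap or both are common. 2036: Jan 1 is Tuesday, leap year.
2035: Jan 1 Monday, common
2034: Jan 1 Sunday, common
2033: Jan 1 Saturday, common
2032: Jan 1 Thursday, leap
2031: Jan 1 Wednesday, common
2030: Jan 1 Tuesday, common
2029: Jan 1 Monday, common
2028: Jan 1 Saturday, leap
2027: Jan 1 Friday, common
2026: Jan 1 Thursday, common
2025: Jan 1 Wednesday, common
2024: Jan 1 Monday, leap
2023: Jan 1 Sunday, common
2022: Jan 1 Saturday, common
2021: Jan 1 Friday, common
2020: Jan 1 Wednesday, leap
2019: Jan 1 Tuesday, common
2018: Jan 1 Monday, common
2017: Jan 1 Sunday, common
2016: Jan 1 Friday, leap
2015: Jan 1 Thursday, common
2014: Jan 1 Wednesday, common
2013: Jan 1 Tuesday, common
2012: Jan 1 Sunday, leap
2011: Jan 1 Saturday, common
2010: Jan 1 Friday, common
2009: Jan 1 Thursday, common
2008: Jan 1 Tuesday, leap
2008 matches on both conditions.

2008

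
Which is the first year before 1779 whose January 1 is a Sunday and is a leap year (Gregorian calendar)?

Jan 1 advances by 2 weekdays after a leap year and by 1 after a common year.
1779: Jan 1 is Friday.
1778: Thursday
1777: Wednesday
1776: Monday (leap)
1775: Sunday
1774: Saturday
1773: Friday
1772: Wednesday (leap)
1771: Tuesday
1770: Monday
1769: Sunday
1768: Friday (leap)
1767: Thursday
1766: Wednesday
1765: Tuesday
1764: Sunday (leap)
1764 begins on a Sunday and is a leap year.

1764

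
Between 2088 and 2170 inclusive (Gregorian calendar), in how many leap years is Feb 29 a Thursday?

Leap years in 2088–2170: 20 of them.
Feb 29 weekday advances by 5 (mod 7) from one leap year to the next four years later (or differs when a century non-leap intervenes).
Leap-day weekdays: 2088:Sun 2092:Fri 2096:Wed 2104:Fri 2108:Wed 2112:Mon 2116:Sat 2120:Thu✓ 2124:Tue 2128:Sun 2132:Fri 2136:Wed 2140:Mon 2144:Sat 2148:Thu✓ 2152:Tue 2156:Sun 2160:Fri 2164:Wed 2168:Mon
Thursday: 2120, 2148 → 2.

2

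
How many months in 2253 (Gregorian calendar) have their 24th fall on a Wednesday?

Check the 24th of each month of 2253: Jan 24: Mon, Feb 24: Thu, Mar 24: Thu, Apr 24: Sun, May 24: Tue, Jun 24: Fri, Jul 24: Sun, Aug 24: Wed, Sep 24: Sat, Oct 24: Mon, Nov 24: Thu, Dec 24: Sat.
Wednesday occurs in August — 1 month.

1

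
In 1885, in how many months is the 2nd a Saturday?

Check the 2nd of each month of 1885: Jan 2: Fri, Feb 2: Mon, Mar 2: Mon, Apr 2: Thu, May 2: Sat, Jun 2: Tue, Jul 2: Thu, Aug 2: Sun, Sep 2: Wed, Oct 2: Fri, Nov 2: Mon, Dec 2: Wed.
Saturday occurs in May — 1 month.

1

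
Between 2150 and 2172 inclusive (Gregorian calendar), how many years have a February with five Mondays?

February has 28 days (29 in leap years); it has five Mondays when Monday falls among the first (month-length − 28) days — i.e. when February 1 is Monday in a leap year (never in a common year).
February 1 by year: 2150:Sun 2151:Mon 2152:Tue 2153:Thu 2154:Fri 2155:Sat 2156:Sun 2157:Tue 2158:Wed 2159:Thu 2160:Fri 2161:Sun 2162:Mon 2163:Tue 2164:Wed 2165:Fri 2166:Sat 2167:Sun 2168:Mon✓ 2169:Wed 2170:Thu 2171:Fri 2172:Sat
Years with five Mondays: 2168 → 1.

1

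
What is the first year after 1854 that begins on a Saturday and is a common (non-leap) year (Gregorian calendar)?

Jan 1 advances by 2 weekdays after a leap year and by 1 after a common year.
1854: Jan 1 is Sunday.
1855: Monday
1856: Tuesday (leap)
1857: Thursday
1858: Friday
1859: Saturday
1859 begins on a Saturday and is a common year.

1859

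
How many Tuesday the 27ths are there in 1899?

1

Check the 27th of each month of 1899: Jan 27: Fri, Feb 27: Mon, Mar 27: Mon, Apr 27: Thu, May 27: Sat, Jun 27: Tue, Jul 27: Thu, Aug 27: Sun, Sep 27: Wed, Oct 27: Fri, Nov 27: Mon, Dec 27: Wed.
Tuesday occurs in June — 1 month.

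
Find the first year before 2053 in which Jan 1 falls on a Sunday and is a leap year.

Jan 1 advances by 2 weekdays after a leap year and by 1 after a common year.
2053: Jan 1 is Wednesday.
2052: Monday (leap)
2051: Sunday
2050: Saturday
2049: Friday
2048: Wednesday (leap)
2047: Tuesday
2046: Monday
2045: Sunday
2044: Friday (leap)
2043: Thursday
2042: Wednesday
2041: Tuesday
2040: Sunday (leap)
2040 begins on a Sunday and is a leap year.

2040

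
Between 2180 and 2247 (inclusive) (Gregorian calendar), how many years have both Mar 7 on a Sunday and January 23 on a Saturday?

7

Check each year's weekday for Mar 7 and January 23:
  2180: Tue/Sun  2181: Wed/Tue  2182: Thu/Wed  2183: Fri/Thu  2184: Sun/Fri  2185: Mon/Sun  2186: Tue/Mon  2187: Wed/Tue  2188: Fri/Wed  2189: Sat/Fri  2190: Sun/Sat ✓  2191: Mon/Sun  2192: Wed/Mon  2193: Thu/Wed  …(40 more)…  2234: Fri/Thu  2235: Sat/Fri  2236: Mon/Sat  2237: Tue/Mon  2238: Wed/Tue  2239: Thu/Wed  2240: Sat/Thu  2241: Sun/Sat ✓  2242: Mon/Sun  2243: Tue/Mon  2244: Thu/Tue  2245: Fri/Thu  2246: Sat/Fri  2247: Sun/Sat ✓
Both conditions hold in: 2190, 2202, 2213, 2219, 2230, 2241, 2247 — 7.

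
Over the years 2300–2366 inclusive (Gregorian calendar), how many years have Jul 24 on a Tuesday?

Track Jul 24's weekday year by year (advancing +1, or +2 across a Feb 29):
  2300: Tue ✓  2301: Wed (+1)  2302: Thu (+1)  2303: Fri (+1)  2304: Sun (+2)
  2305: Mon (+1)  2306: Tue (+1) ✓  2307: Wed (+1)  2308: Fri (+2)  2309: Sat (+1)
  2310: Sun (+1)  2311: Mon (+1)  2312: Wed (+2)  2313: Thu (+1)  … (39 more years) …
  2353: Fri (+1)  2354: Sat (+1)  2355: Sun (+1)  2356: Tue (+2) ✓  2357: Wed (+1)
  2358: Thu (+1)  2359: Fri (+1)  2360: Sun (+2)  2361: Mon (+1)  2362: Tue (+1) ✓
  2363: Wed (+1)  2364: Fri (+2)  2365: Sat (+1)  2366: Sun (+1)
Tuesday years: 2300, 2306, 2317, 2323, 2328, 2334, 2345, 2351, 2356, 2362 — 10 in total.

10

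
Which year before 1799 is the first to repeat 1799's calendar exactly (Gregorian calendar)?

Two years share a calendar iff Jan 1 falls on the same weekday and both are leap or both are common. 1799: Jan 1 is Tuesday, common year.
1798: Jan 1 Monday, common
1797: Jan 1 Sunday, common
1796: Jan 1 Friday, leap
1795: Jan 1 Thursday, common
1794: Jan 1 Wednesday, common
1793: Jan 1 Tuesday, common
1793 matches on both conditions.

1793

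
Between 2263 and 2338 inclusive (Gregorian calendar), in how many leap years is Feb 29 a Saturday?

4

Leap years in 2263–2338: 18 of them.
Feb 29 weekday advances by 5 (mod 7) from one leap year to the next four years later (or differs when a century non-leap intervenes).
Leap-day weekdays: 2264:Mon 2268:Sat✓ 2272:Thu 2276:Tue 2280:Sun 2284:Fri 2288:Wed 2292:Mon 2296:Sat✓ 2304:Mon 2308:Sat✓ 2312:Thu 2316:Tue 2320:Sun 2324:Fri 2328:Wed 2332:Mon 2336:Sat✓
Saturday: 2268, 2296, 2308, 2336 → 4.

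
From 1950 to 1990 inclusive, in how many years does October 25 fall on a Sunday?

6

Track October 25's weekday year by year (advancing +1, or +2 across a Feb 29):
  1950: Wed  1951: Thu (+1)  1952: Sat (+2)  1953: Sun (+1) ✓  1954: Mon (+1)
  1955: Tue (+1)  1956: Thu (+2)  1957: Fri (+1)  1958: Sat (+1)  1959: Sun (+1) ✓
  1960: Tue (+2)  1961: Wed (+1)  1962: Thu (+1)  1963: Fri (+1)  … (13 more years) …
  1977: Tue (+1)  1978: Wed (+1)  1979: Thu (+1)  1980: Sat (+2)  1981: Sun (+1) ✓
  1982: Mon (+1)  1983: Tue (+1)  1984: Thu (+2)  1985: Fri (+1)  1986: Sat (+1)
  1987: Sun (+1) ✓  1988: Tue (+2)  1989: Wed (+1)  1990: Thu (+1)
Sunday years: 1953, 1959, 1964, 1970, 1981, 1987 — 6 in total.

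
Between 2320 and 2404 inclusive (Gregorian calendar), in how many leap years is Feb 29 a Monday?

3

Leap years in 2320–2404: 22 of them.
Feb 29 weekday advances by 5 (mod 7) from one leap year to the next four years later (or differs when a century non-leap intervenes).
Leap-day weekdays: 2320:Sun 2324:Fri 2328:Wed 2332:Mon✓ 2336:Sat 2340:Thu 2344:Tue 2348:Sun 2352:Fri 2356:Wed 2360:Mon✓ 2364:Sat 2368:Thu 2372:Tue 2376:Sun 2380:Fri 2384:Wed 2388:Mon✓ 2392:Sat 2396:Thu 2400:Tue 2404:Sun
Monday: 2332, 2360, 2388 → 3.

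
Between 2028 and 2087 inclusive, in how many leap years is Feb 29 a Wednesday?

2

Leap years in 2028–2087: 15 of them.
Feb 29 weekday advances by 5 (mod 7) from one leap year to the next four years later (or differs when a century non-leap intervenes).
Leap-day weekdays: 2028:Tue 2032:Sun 2036:Fri 2040:Wed✓ 2044:Mon 2048:Sat 2052:Thu 2056:Tue 2060:Sun 2064:Fri 2068:Wed✓ 2072:Mon 2076:Sat 2080:Thu 2084:Tue
Wednesday: 2040, 2068 → 2.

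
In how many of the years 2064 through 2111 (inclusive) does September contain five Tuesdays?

September has 30 days; it has five Tuesdays when Tuesday falls among the first (month-length − 28) days — i.e. when September 1 is one of Tuesday/Monday.
September 1 by year: 2064:Mon✓ 2065:Tue✓ 2066:Wed 2067:Thu 2068:Sat 2069:Sun 2070:Mon✓ 2071:Tue✓ 2072:Thu 2073:Fri 2074:Sat 2075:Sun 2076:Tue✓ 2077:Wed 2078:Thu …(18 more)… 2097:Sun 2098:Mon✓ 2099:Tue✓ 2100:Wed 2101:Thu 2102:Fri 2103:Sat 2104:Mon✓ 2105:Tue✓ 2106:Wed 2107:Thu 2108:Sat 2109:Sun 2110:Mon✓ 2111:Tue✓
Years with five Tuesdays: 2064, 2065, 2070, 2071, 2076, 2081, 2082, 2087, 2092, 2093, 2098, 2099, 2104, 2105, 2110, 2111 → 16.

16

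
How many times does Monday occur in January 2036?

January 2036 has 31 days and begins on Tuesday.
The first Monday is January 7.
Mondays fall on 7, 14, 21, 28 — that's 4.

4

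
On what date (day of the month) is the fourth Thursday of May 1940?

23

May 1, 1940 is a Wednesday, so the first Thursday is the 2nd.
The fourth Thursday is 2 + 21 = 23.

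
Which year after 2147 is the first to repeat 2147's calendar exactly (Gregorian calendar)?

2158

Two years share a calendar iff Jan 1 falls on the same weekday and both are leap or both are common. 2147: Jan 1 is Sunday, common year.
2148: Jan 1 Monday, leap
2149: Jan 1 Wednesday, common
2150: Jan 1 Thursday, common
2151: Jan 1 Friday, common
2152: Jan 1 Saturday, leap
2153: Jan 1 Monday, common
2154: Jan 1 Tuesday, common
2155: Jan 1 Wednesday, common
2156: Jan 1 Thursday, leap
2157: Jan 1 Saturday, common
2158: Jan 1 Sunday, common
2158 matches on both conditions.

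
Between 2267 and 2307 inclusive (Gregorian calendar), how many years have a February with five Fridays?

1

February has 28 days (29 in leap years); it has five Fridays when Friday falls among the first (month-length − 28) days — i.e. when February 1 is Friday in a leap year (never in a common year).
February 1 by year: 2267:Fri 2268:Sat 2269:Mon 2270:Tue 2271:Wed 2272:Thu 2273:Sat 2274:Sun 2275:Mon 2276:Tue 2277:Thu 2278:Fri 2279:Sat 2280:Sun 2281:Tue …(11 more)… 2293:Wed 2294:Thu 2295:Fri 2296:Sat 2297:Mon 2298:Tue 2299:Wed 2300:Thu 2301:Fri 2302:Sat 2303:Sun 2304:Mon 2305:Wed 2306:Thu 2307:Fri
Years with five Fridays: 2284 → 1.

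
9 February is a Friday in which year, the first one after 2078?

From one year to the next, a fixed date's weekday advances by 1, or by 2 when a Feb 29 lies between the two dates.
2078: February 9 is Wednesday.
2079: Thursday (+1)
2080: Friday (+1)
9 February falls on a Friday in 2080.

2080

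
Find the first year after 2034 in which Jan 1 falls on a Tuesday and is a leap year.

Jan 1 advances by 2 weekdays after a leap year and by 1 after a common year.
2034: Jan 1 is Sunday.
2035: Monday
2036: Tuesday (leap)
2036 begins on a Tuesday and is a leap year.

2036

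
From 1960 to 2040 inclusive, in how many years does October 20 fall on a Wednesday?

12

Track October 20's weekday year by year (advancing +1, or +2 across a Feb 29):
  1960: Thu  1961: Fri (+1)  1962: Sat (+1)  1963: Sun (+1)  1964: Tue (+2)
  1965: Wed (+1) ✓  1966: Thu (+1)  1967: Fri (+1)  1968: Sun (+2)  1969: Mon (+1)
  1970: Tue (+1)  1971: Wed (+1) ✓  1972: Fri (+2)  1973: Sat (+1)  … (53 more years) …
  2027: Wed (+1) ✓  2028: Fri (+2)  2029: Sat (+1)  2030: Sun (+1)  2031: Mon (+1)
  2032: Wed (+2) ✓  2033: Thu (+1)  2034: Fri (+1)  2035: Sat (+1)  2036: Mon (+2)
  2037: Tue (+1)  2038: Wed (+1) ✓  2039: Thu (+1)  2040: Sat (+2)
Wednesday years: 1965, 1971, 1976, 1982, 1993, 1999, 2004, 2010, 2021, 2027, 2032, 2038 — 12 in total.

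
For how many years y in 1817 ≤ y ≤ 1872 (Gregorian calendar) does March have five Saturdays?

March has 31 days; it has five Saturdays when Saturday falls among the first (month-length − 28) days — i.e. when March 1 is one of Saturday/Friday/Thursday.
March 1 by year: 1817:Sat✓ 1818:Sun 1819:Mon 1820:Wed 1821:Thu✓ 1822:Fri✓ 1823:Sat✓ 1824:Mon 1825:Tue 1826:Wed 1827:Thu✓ 1828:Sat✓ 1829:Sun 1830:Mon 1831:Tue …(26 more)… 1858:Mon 1859:Tue 1860:Thu✓ 1861:Fri✓ 1862:Sat✓ 1863:Sun 1864:Tue 1865:Wed 1866:Thu✓ 1867:Fri✓ 1868:Sun 1869:Mon 1870:Tue 1871:Wed 1872:Fri✓
Years with five Saturdays: 1817, 1821, 1822, 1823, 1827, 1828, 1832, 1833, 1834, 1838, 1839, 1844, 1845, 1849, 1850, 1851, 1855, 1856, 1860, 1861, 1862, 1866, 1867, 1872 → 24.

24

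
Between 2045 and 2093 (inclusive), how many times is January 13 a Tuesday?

7

Track January 13's weekday year by year (advancing +1, or +2 across a Feb 29):
  2045: Fri  2046: Sat (+1)  2047: Sun (+1)  2048: Mon (+1)  2049: Wed (+2)
  2050: Thu (+1)  2051: Fri (+1)  2052: Sat (+1)  2053: Mon (+2)  2054: Tue (+1) ✓
  2055: Wed (+1)  2056: Thu (+1)  2057: Sat (+2)  2058: Sun (+1)  … (21 more years) …
  2080: Sat (+1)  2081: Mon (+2)  2082: Tue (+1) ✓  2083: Wed (+1)  2084: Thu (+1)
  2085: Sat (+2)  2086: Sun (+1)  2087: Mon (+1)  2088: Tue (+1) ✓  2089: Thu (+2)
  2090: Fri (+1)  2091: Sat (+1)  2092: Sun (+1)  2093: Tue (+2) ✓
Tuesday years: 2054, 2060, 2065, 2071, 2082, 2088, 2093 — 7 in total.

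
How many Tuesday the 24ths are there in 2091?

2

Check the 24th of each month of 2091: Jan 24: Wed, Feb 24: Sat, Mar 24: Sat, Apr 24: Tue, May 24: Thu, Jun 24: Sun, Jul 24: Tue, Aug 24: Fri, Sep 24: Mon, Oct 24: Wed, Nov 24: Sat, Dec 24: Mon.
Tuesday occurs in April, July — 2 months.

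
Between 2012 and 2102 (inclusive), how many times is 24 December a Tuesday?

13

Track 24 December's weekday year by year (advancing +1, or +2 across a Feb 29):
  2012: Mon  2013: Tue (+1) ✓  2014: Wed (+1)  2015: Thu (+1)  2016: Sat (+2)
  2017: Sun (+1)  2018: Mon (+1)  2019: Tue (+1) ✓  2020: Thu (+2)  2021: Fri (+1)
  2022: Sat (+1)  2023: Sun (+1)  2024: Tue (+2) ✓  2025: Wed (+1)  … (63 more years) …
  2089: Sat (+1)  2090: Sun (+1)  2091: Mon (+1)  2092: Wed (+2)  2093: Thu (+1)
  2094: Fri (+1)  2095: Sat (+1)  2096: Mon (+2)  2097: Tue (+1) ✓  2098: Wed (+1)
  2099: Thu (+1)  2100: Fri (+1)  2101: Sat (+1)  2102: Sun (+1)
Tuesday years: 2013, 2019, 2024, 2030, 2041, 2047, 2052, 2058, 2069, 2075, 2080, 2086, 2097 — 13 in total.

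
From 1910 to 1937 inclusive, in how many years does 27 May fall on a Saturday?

Track 27 May's weekday year by year (advancing +1, or +2 across a Feb 29):
  1910: Fri  1911: Sat (+1) ✓  1912: Mon (+2)  1913: Tue (+1)  1914: Wed (+1)
  1915: Thu (+1)  1916: Sat (+2) ✓  1917: Sun (+1)  1918: Mon (+1)  1919: Tue (+1)
  1920: Thu (+2)  1921: Fri (+1)  1922: Sat (+1) ✓  1923: Sun (+1)  1924: Tue (+2)
  1925: Wed (+1)  1926: Thu (+1)  1927: Fri (+1)  1928: Sun (+2)  1929: Mon (+1)
  1930: Tue (+1)  1931: Wed (+1)  1932: Fri (+2)  1933: Sat (+1) ✓  1934: Sun (+1)
  1935: Mon (+1)  1936: Wed (+2)  1937: Thu (+1)
Saturday years: 1911, 1916, 1922, 1933 — 4 in total.

4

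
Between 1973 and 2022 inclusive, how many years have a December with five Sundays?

December has 31 days; it has five Sundays when Sunday falls among the first (month-length − 28) days — i.e. when December 1 is one of Sunday/Saturday/Friday.
December 1 by year: 1973:Sat✓ 1974:Sun✓ 1975:Mon 1976:Wed 1977:Thu 1978:Fri✓ 1979:Sat✓ 1980:Mon 1981:Tue 1982:Wed 1983:Thu 1984:Sat✓ 1985:Sun✓ 1986:Mon 1987:Tue …(20 more)… 2008:Mon 2009:Tue 2010:Wed 2011:Thu 2012:Sat✓ 2013:Sun✓ 2014:Mon 2015:Tue 2016:Thu 2017:Fri✓ 2018:Sat✓ 2019:Sun✓ 2020:Tue 2021:Wed 2022:Thu
Years with five Sundays: 1973, 1974, 1978, 1979, 1984, 1985, 1989, 1990, 1991, 1995, 1996, 2000, 2001, 2002, 2006, 2007, 2012, 2013, 2017, 2018, 2019 → 21.

21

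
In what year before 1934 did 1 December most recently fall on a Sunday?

From one year to the next, a fixed date's weekday advances by 1, or by 2 when a Feb 29 lies between the two dates.
1934: December 1 is Saturday.
1933: Friday (−1)
1932: Thursday (−1)
1931: Tuesday (−2)
1930: Monday (−1)
1929: Sunday (−1)
1 December falls on a Sunday in 1929.

1929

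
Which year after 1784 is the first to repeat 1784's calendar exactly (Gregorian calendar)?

1824

Two years share a calendar iff Jan 1 falls on the same weekday and both are leap or both are common. 1784: Jan 1 is Thursday, leap year.
1785: Jan 1 Saturday, common
1786: Jan 1 Sunday, common
1787: Jan 1 Monday, common
1788: Jan 1 Tuesday, leap
1789: Jan 1 Thursday, common
1790: Jan 1 Friday, common
1791: Jan 1 Saturday, common
1792: Jan 1 Sunday, leap
1793: Jan 1 Tuesday, common
1794: Jan 1 Wednesday, common
1795: Jan 1 Thursday, common
1796: Jan 1 Friday, leap
1797: Jan 1 Sunday, common
1798: Jan 1 Monday, common
1799: Jan 1 Tuesday, common
1800: Jan 1 Wednesday, common
1801: Jan 1 Thursday, common
1802: Jan 1 Friday, common
1803: Jan 1 Saturday, common
1804: Jan 1 Sunday, leap
1805: Jan 1 Tuesday, common
1806: Jan 1 Wednesday, common
1807: Jan 1 Thursday, common
1808: Jan 1 Friday, leap
1809: Jan 1 Sunday, common
1810: Jan 1 Monday, common
1811: Jan 1 Tuesday, common
1812: Jan 1 Wednesday, leap
1813: Jan 1 Friday, common
1814: Jan 1 Saturday, common
1815: Jan 1 Sunday, common
1816: Jan 1 Monday, leap
1817: Jan 1 Wednesday, common
1818: Jan 1 Thursday, common
1819: Jan 1 Friday, common
1820: Jan 1 Saturday, leap
1821: Jan 1 Monday, common
1822: Jan 1 Tuesday, common
1823: Jan 1 Wednesday, common
1824: Jan 1 Thursday, leap
1824 matches on both conditions.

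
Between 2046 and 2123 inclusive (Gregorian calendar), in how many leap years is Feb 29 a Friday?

3

Leap years in 2046–2123: 18 of them.
Feb 29 weekday advances by 5 (mod 7) from one leap year to the next four years later (or differs when a century non-leap intervenes).
Leap-day weekdays: 2048:Sat 2052:Thu 2056:Tue 2060:Sun 2064:Fri✓ 2068:Wed 2072:Mon 2076:Sat 2080:Thu 2084:Tue 2088:Sun 2092:Fri✓ 2096:Wed 2104:Fri✓ 2108:Wed 2112:Mon 2116:Sat 2120:Thu
Friday: 2064, 2092, 2104 → 3.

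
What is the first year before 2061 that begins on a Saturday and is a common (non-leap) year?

Jan 1 advances by 2 weekdays after a leap year and by 1 after a common year.
2061: Jan 1 is Saturday.
2060: Thursday (leap)
2059: Wednesday
2058: Tuesday
2057: Monday
2056: Saturday (leap)
2055: Friday
2054: Thursday
2053: Wednesday
2052: Monday (leap)
2051: Sunday
2050: Saturday
2050 begins on a Saturday and is a common year.

2050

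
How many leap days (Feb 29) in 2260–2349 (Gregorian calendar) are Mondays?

4

Leap years in 2260–2349: 22 of them.
Feb 29 weekday advances by 5 (mod 7) from one leap year to the next four years later (or differs when a century non-leap intervenes).
Leap-day weekdays: 2260:Wed 2264:Mon✓ 2268:Sat 2272:Thu 2276:Tue 2280:Sun 2284:Fri 2288:Wed 2292:Mon✓ 2296:Sat 2304:Mon✓ 2308:Sat 2312:Thu 2316:Tue 2320:Sun 2324:Fri 2328:Wed 2332:Mon✓ 2336:Sat 2340:Thu 2344:Tue 2348:Sun
Monday: 2264, 2292, 2304, 2332 → 4.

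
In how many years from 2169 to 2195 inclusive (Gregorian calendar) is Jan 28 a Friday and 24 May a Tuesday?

3

Check each year's weekday for Jan 28 and 24 May:
  2169: Sat/Wed  2170: Sun/Thu  2171: Mon/Fri  2172: Tue/Sun  2173: Thu/Mon  2174: Fri/Tue ✓  2175: Sat/Wed  2176: Sun/Fri  2177: Tue/Sat  2178: Wed/Sun  2179: Thu/Mon  2180: Fri/Wed  2181: Sun/Thu  2182: Mon/Fri  2183: Tue/Sat  2184: Wed/Mon  2185: Fri/Tue ✓  2186: Sat/Wed  2187: Sun/Thu  2188: Mon/Sat  2189: Wed/Sun  2190: Thu/Mon  2191: Fri/Tue ✓  2192: Sat/Thu  2193: Mon/Fri  2194: Tue/Sat  2195: Wed/Sun
Both conditions hold in: 2174, 2185, 2191 — 3.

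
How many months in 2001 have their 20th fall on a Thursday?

Check the 20th of each month of 2001: Jan 20: Sat, Feb 20: Tue, Mar 20: Tue, Apr 20: Fri, May 20: Sun, Jun 20: Wed, Jul 20: Fri, Aug 20: Mon, Sep 20: Thu, Oct 20: Sat, Nov 20: Tue, Dec 20: Thu.
Thursday occurs in September, December — 2 months.

2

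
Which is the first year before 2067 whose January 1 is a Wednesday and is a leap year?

Jan 1 advances by 2 weekdays after a leap year and by 1 after a common year.
2067: Jan 1 is Saturday.
2066: Friday
2065: Thursday
2064: Tuesday (leap)
2063: Monday
2062: Sunday
2061: Saturday
2060: Thursday (leap)
2059: Wednesday
2058: Tuesday
2057: Monday
2056: Saturday (leap)
2055: Friday
2054: Thursday
2053: Wednesday
2052: Monday (leap)
2051: Sunday
2050: Saturday
2049: Friday
2048: Wednesday (leap)
2048 begins on a Wednesday and is a leap year.

2048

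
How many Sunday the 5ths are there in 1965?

2

Check the 5th of each month of 1965: Jan 5: Tue, Feb 5: Fri, Mar 5: Fri, Apr 5: Mon, May 5: Wed, Jun 5: Sat, Jul 5: Mon, Aug 5: Thu, Sep 5: Sun, Oct 5: Tue, Nov 5: Fri, Dec 5: Sun.
Sunday occurs in September, December — 2 months.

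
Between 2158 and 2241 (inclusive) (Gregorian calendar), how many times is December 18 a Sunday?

Track December 18's weekday year by year (advancing +1, or +2 across a Feb 29):
  2158: Mon  2159: Tue (+1)  2160: Thu (+2)  2161: Fri (+1)  2162: Sat (+1)
  2163: Sun (+1) ✓  2164: Tue (+2)  2165: Wed (+1)  2166: Thu (+1)  2167: Fri (+1)
  2168: Sun (+2) ✓  2169: Mon (+1)  2170: Tue (+1)  2171: Wed (+1)  … (56 more years) …
  2228: Thu (+2)  2229: Fri (+1)  2230: Sat (+1)  2231: Sun (+1) ✓  2232: Tue (+2)
  2233: Wed (+1)  2234: Thu (+1)  2235: Fri (+1)  2236: Sun (+2) ✓  2237: Mon (+1)
  2238: Tue (+1)  2239: Wed (+1)  2240: Fri (+2)  2241: Sat (+1)
Sunday years: 2163, 2168, 2174, 2185, 2191, 2196, 2203, 2208, 2214, 2225, 2231, 2236 — 12 in total.

12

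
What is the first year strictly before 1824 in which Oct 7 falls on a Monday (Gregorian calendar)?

From one year to the next, a fixed date's weekday advances by 1, or by 2 when a Feb 29 lies between the two dates.
1824: October 7 is Thursday.
1823: Tuesday (−2)
1822: Monday (−1)
Oct 7 falls on a Monday in 1822.

1822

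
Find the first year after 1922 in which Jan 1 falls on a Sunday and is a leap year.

Jan 1 advances by 2 weekdays after a leap year and by 1 after a common year.
1922: Jan 1 is Sunday.
1923: Monday
1924: Tuesday (leap)
1925: Thursday
1926: Friday
1927: Saturday
1928: Sunday (leap)
1928 begins on a Sunday and is a leap year.

1928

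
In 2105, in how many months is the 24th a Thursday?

Check the 24th of each month of 2105: Jan 24: Sat, Feb 24: Tue, Mar 24: Tue, Apr 24: Fri, May 24: Sun, Jun 24: Wed, Jul 24: Fri, Aug 24: Mon, Sep 24: Thu, Oct 24: Sat, Nov 24: Tue, Dec 24: Thu.
Thursday occurs in September, December — 2 months.

2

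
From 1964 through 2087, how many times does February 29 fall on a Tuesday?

Leap years in 1964–2087: 31 of them.
Feb 29 weekday advances by 5 (mod 7) from one leap year to the next four years later (or differs when a century non-leap intervenes).
Leap-day weekdays: 1964:Sat 1968:Thu 1972:Tue✓ 1976:Sun 1980:Fri 1984:Wed 1988:Mon 1992:Sat 1996:Thu 2000:Tue✓ 2004:Sun 2008:Fri 2012:Wed …(5 more)… 2036:Fri 2040:Wed 2044:Mon 2048:Sat 2052:Thu 2056:Tue✓ 2060:Sun 2064:Fri 2068:Wed 2072:Mon 2076:Sat 2080:Thu 2084:Tue✓
Tuesday: 1972, 2000, 2028, 2056, 2084 → 5.

5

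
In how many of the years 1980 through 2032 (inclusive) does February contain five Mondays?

2

February has 28 days (29 in leap years); it has five Mondays when Monday falls among the first (month-length − 28) days — i.e. when February 1 is Monday in a leap year (never in a common year).
February 1 by year: 1980:Fri 1981:Sun 1982:Mon 1983:Tue 1984:Wed 1985:Fri 1986:Sat 1987:Sun 1988:Mon✓ 1989:Wed 1990:Thu 1991:Fri 1992:Sat 1993:Mon 1994:Tue …(23 more)… 2018:Thu 2019:Fri 2020:Sat 2021:Mon 2022:Tue 2023:Wed 2024:Thu 2025:Sat 2026:Sun 2027:Mon 2028:Tue 2029:Thu 2030:Fri 2031:Sat 2032:Sun
Years with five Mondays: 1988, 2016 → 2.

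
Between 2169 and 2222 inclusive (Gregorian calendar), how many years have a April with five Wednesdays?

15

April has 30 days; it has five Wednesdays when Wednesday falls among the first (month-length − 28) days — i.e. when April 1 is one of Wednesday/Tuesday.
April 1 by year: 2169:Sat 2170:Sun 2171:Mon 2172:Wed✓ 2173:Thu 2174:Fri 2175:Sat 2176:Mon 2177:Tue✓ 2178:Wed✓ 2179:Thu 2180:Sat 2181:Sun 2182:Mon 2183:Tue✓ …(24 more)… 2208:Fri 2209:Sat 2210:Sun 2211:Mon 2212:Wed✓ 2213:Thu 2214:Fri 2215:Sat 2216:Mon 2217:Tue✓ 2218:Wed✓ 2219:Thu 2220:Sat 2221:Sun 2222:Mon
Years with five Wednesdays: 2172, 2177, 2178, 2183, 2188, 2189, 2194, 2195, 2200, 2201, 2206, 2207, 2212, 2217, 2218 → 15.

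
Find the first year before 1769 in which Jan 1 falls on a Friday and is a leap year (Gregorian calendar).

Jan 1 advances by 2 weekdays after a leap year and by 1 after a common year.
1769: Jan 1 is Sunday.
1768: Friday (leap)
1768 begins on a Friday and is a leap year.

1768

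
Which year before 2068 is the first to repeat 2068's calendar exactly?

2040

Two years share a calendar iff Jan 1 falls on the same weekday and both are leap or both are common. 2068: Jan 1 is Sunday, leap year.
2067: Jan 1 Saturday, common
2066: Jan 1 Friday, common
2065: Jan 1 Thursday, common
2064: Jan 1 Tuesday, leap
2063: Jan 1 Monday, common
2062: Jan 1 Sunday, common
2061: Jan 1 Saturday, common
2060: Jan 1 Thursday, leap
2059: Jan 1 Wednesday, common
2058: Jan 1 Tuesday, common
2057: Jan 1 Monday, common
2056: Jan 1 Saturday, leap
2055: Jan 1 Friday, common
2054: Jan 1 Thursday, common
2053: Jan 1 Wednesday, common
2052: Jan 1 Monday, leap
2051: Jan 1 Sunday, common
2050: Jan 1 Saturday, common
2049: Jan 1 Friday, common
2048: Jan 1 Wednesday, leap
2047: Jan 1 Tuesday, common
2046: Jan 1 Monday, common
2045: Jan 1 Sunday, common
2044: Jan 1 Friday, leap
2043: Jan 1 Thursday, common
2042: Jan 1 Wednesday, common
2041: Jan 1 Tuesday, common
2040: Jan 1 Sunday, leap
2040 matches on both conditions.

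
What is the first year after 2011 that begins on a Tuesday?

Jan 1 advances by 2 weekdays after a leap year and by 1 after a common year.
2011: Jan 1 is Saturday.
2012: Sunday (leap)
2013: Tuesday
2013 begins on a Tuesday

2013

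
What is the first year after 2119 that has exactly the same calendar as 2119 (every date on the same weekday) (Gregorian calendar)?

Two years share a calendar iff Jan 1 falls on the same weekday and both are leap or both are common. 2119: Jan 1 is Sunday, common year.
2120: Jan 1 Monday, leap
2121: Jan 1 Wednesday, common
2122: Jan 1 Thursday, common
2123: Jan 1 Friday, common
2124: Jan 1 Saturday, leap
2125: Jan 1 Monday, common
2126: Jan 1 Tuesday, common
2127: Jan 1 Wednesday, common
2128: Jan 1 Thursday, leap
2129: Jan 1 Saturday, common
2130: Jan 1 Sunday, common
2130 matches on both conditions.

2130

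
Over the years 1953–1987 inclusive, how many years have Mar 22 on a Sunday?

Track Mar 22's weekday year by year (advancing +1, or +2 across a Feb 29):
  1953: Sun ✓  1954: Mon (+1)  1955: Tue (+1)  1956: Thu (+2)  1957: Fri (+1)
  1958: Sat (+1)  1959: Sun (+1) ✓  1960: Tue (+2)  1961: Wed (+1)  1962: Thu (+1)
  1963: Fri (+1)  1964: Sun (+2) ✓  1965: Mon (+1)  1966: Tue (+1)  … (7 more years) …
  1974: Fri (+1)  1975: Sat (+1)  1976: Mon (+2)  1977: Tue (+1)  1978: Wed (+1)
  1979: Thu (+1)  1980: Sat (+2)  1981: Sun (+1) ✓  1982: Mon (+1)  1983: Tue (+1)
  1984: Thu (+2)  1985: Fri (+1)  1986: Sat (+1)  1987: Sun (+1) ✓
Sunday years: 1953, 1959, 1964, 1970, 1981, 1987 — 6 in total.

6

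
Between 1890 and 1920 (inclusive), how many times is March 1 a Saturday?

4

Track March 1's weekday year by year (advancing +1, or +2 across a Feb 29):
  1890: Sat ✓  1891: Sun (+1)  1892: Tue (+2)  1893: Wed (+1)  1894: Thu (+1)
  1895: Fri (+1)  1896: Sun (+2)  1897: Mon (+1)  1898: Tue (+1)  1899: Wed (+1)
  1900: Thu (+1)  1901: Fri (+1)  1902: Sat (+1) ✓  1903: Sun (+1)  … (3 more years) …
  1907: Fri (+1)  1908: Sun (+2)  1909: Mon (+1)  1910: Tue (+1)  1911: Wed (+1)
  1912: Fri (+2)  1913: Sat (+1) ✓  1914: Sun (+1)  1915: Mon (+1)  1916: Wed (+2)
  1917: Thu (+1)  1918: Fri (+1)  1919: Sat (+1) ✓  1920: Mon (+2)
Saturday years: 1890, 1902, 1913, 1919 — 4 in total.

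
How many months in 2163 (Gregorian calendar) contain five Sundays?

4

A month of length L has five Sundays iff its first Sunday is on day ≤ L−28 (so day 1–3 in a 31-day month, 1–2 in a 30-day month, day 1 in a leap February).
Checking each month of 2163: Jan starts Sat (31d) ✓; Feb starts Tue (28d); Mar starts Tue (31d); Apr starts Fri (30d); May starts Sun (31d) ✓; Jun starts Wed (30d); Jul starts Fri (31d) ✓; Aug starts Mon (31d); Sep starts Thu (30d); Oct starts Sat (31d) ✓; Nov starts Tue (30d); Dec starts Thu (31d).
Five-Sunday months: January, May, July, October → 4.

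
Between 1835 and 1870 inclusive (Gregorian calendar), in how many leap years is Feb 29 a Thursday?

Leap years in 1835–1870: 9 of them.
Feb 29 weekday advances by 5 (mod 7) from one leap year to the next four years later (or differs when a century non-leap intervenes).
Leap-day weekdays: 1836:Mon 1840:Sat 1844:Thu✓ 1848:Tue 1852:Sun 1856:Fri 1860:Wed 1864:Mon 1868:Sat
Thursday: 1844 → 1.

1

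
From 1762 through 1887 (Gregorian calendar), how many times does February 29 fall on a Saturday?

4

Leap years in 1762–1887: 30 of them.
Feb 29 weekday advances by 5 (mod 7) from one leap year to the next four years later (or differs when a century non-leap intervenes).
Leap-day weekdays: 1764:Wed 1768:Mon 1772:Sat✓ 1776:Thu 1780:Tue 1784:Sun 1788:Fri 1792:Wed 1796:Mon 1804:Wed 1808:Mon 1812:Sat✓ 1816:Thu …(4 more)… 1836:Mon 1840:Sat✓ 1844:Thu 1848:Tue 1852:Sun 1856:Fri 1860:Wed 1864:Mon 1868:Sat✓ 1872:Thu 1876:Tue 1880:Sun 1884:Fri
Saturday: 1772, 1812, 1840, 1868 → 4.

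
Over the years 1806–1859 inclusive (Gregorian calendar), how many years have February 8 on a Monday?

8

Track February 8's weekday year by year (advancing +1, or +2 across a Feb 29):
  1806: Sat  1807: Sun (+1)  1808: Mon (+1) ✓  1809: Wed (+2)  1810: Thu (+1)
  1811: Fri (+1)  1812: Sat (+1)  1813: Mon (+2) ✓  1814: Tue (+1)  1815: Wed (+1)
  1816: Thu (+1)  1817: Sat (+2)  1818: Sun (+1)  1819: Mon (+1) ✓  … (26 more years) …
  1846: Sun (+1)  1847: Mon (+1) ✓  1848: Tue (+1)  1849: Thu (+2)  1850: Fri (+1)
  1851: Sat (+1)  1852: Sun (+1)  1853: Tue (+2)  1854: Wed (+1)  1855: Thu (+1)
  1856: Fri (+1)  1857: Sun (+2)  1858: Mon (+1) ✓  1859: Tue (+1)
Monday years: 1808, 1813, 1819, 1830, 1836, 1841, 1847, 1858 — 8 in total.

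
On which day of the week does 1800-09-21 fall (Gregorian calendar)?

Sunday

January 1, 1800 is a Wednesday.
September 21 is day 264 of the year, i.e. 263 days after Jan 1.
263 mod 7 = 4, so advance 4 weekdays from Wednesday: Sunday.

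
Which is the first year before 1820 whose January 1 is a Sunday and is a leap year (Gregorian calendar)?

Jan 1 advances by 2 weekdays after a leap year and by 1 after a common year.
1820: Jan 1 is Saturday (leap).
1819: Friday
1818: Thursday
1817: Wednesday
1816: Monday (leap)
1815: Sunday
1814: Saturday
1813: Friday
1812: Wednesday (leap)
1811: Tuesday
1810: Monday
1809: Sunday
1808: Friday (leap)
1807: Thursday
1806: Wednesday
1805: Tuesday
1804: Sunday (leap)
1804 begins on a Sunday and is a leap year.

1804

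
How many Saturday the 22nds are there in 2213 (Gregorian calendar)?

Check the 22nd of each month of 2213: Jan 22: Fri, Feb 22: Mon, Mar 22: Mon, Apr 22: Thu, May 22: Sat, Jun 22: Tue, Jul 22: Thu, Aug 22: Sun, Sep 22: Wed, Oct 22: Fri, Nov 22: Mon, Dec 22: Wed.
Saturday occurs in May — 1 month.

1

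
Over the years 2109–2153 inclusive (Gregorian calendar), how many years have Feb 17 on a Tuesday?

6

Track Feb 17's weekday year by year (advancing +1, or +2 across a Feb 29):
  2109: Sun  2110: Mon (+1)  2111: Tue (+1) ✓  2112: Wed (+1)  2113: Fri (+2)
  2114: Sat (+1)  2115: Sun (+1)  2116: Mon (+1)  2117: Wed (+2)  2118: Thu (+1)
  2119: Fri (+1)  2120: Sat (+1)  2121: Mon (+2)  2122: Tue (+1) ✓  … (17 more years) …
  2140: Wed (+1)  2141: Fri (+2)  2142: Sat (+1)  2143: Sun (+1)  2144: Mon (+1)
  2145: Wed (+2)  2146: Thu (+1)  2147: Fri (+1)  2148: Sat (+1)  2149: Mon (+2)
  2150: Tue (+1) ✓  2151: Wed (+1)  2152: Thu (+1)  2153: Sat (+2)
Tuesday years: 2111, 2122, 2128, 2133, 2139, 2150 — 6 in total.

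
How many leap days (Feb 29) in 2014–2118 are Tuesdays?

Leap years in 2014–2118: 25 of them.
Feb 29 weekday advances by 5 (mod 7) from one leap year to the next four years later (or differs when a century non-leap intervenes).
Leap-day weekdays: 2016:Mon 2020:Sat 2024:Thu 2028:Tue✓ 2032:Sun 2036:Fri 2040:Wed 2044:Mon 2048:Sat 2052:Thu 2056:Tue✓ 2060:Sun 2064:Fri 2068:Wed 2072:Mon 2076:Sat 2080:Thu 2084:Tue✓ 2088:Sun 2092:Fri 2096:Wed 2104:Fri 2108:Wed 2112:Mon 2116:Sat
Tuesday: 2028, 2056, 2084 → 3.

3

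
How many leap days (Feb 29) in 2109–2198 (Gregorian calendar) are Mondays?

4

Leap years in 2109–2198: 22 of them.
Feb 29 weekday advances by 5 (mod 7) from one leap year to the next four years later (or differs when a century non-leap intervenes).
Leap-day weekdays: 2112:Mon✓ 2116:Sat 2120:Thu 2124:Tue 2128:Sun 2132:Fri 2136:Wed 2140:Mon✓ 2144:Sat 2148:Thu 2152:Tue 2156:Sun 2160:Fri 2164:Wed 2168:Mon✓ 2172:Sat 2176:Thu 2180:Tue 2184:Sun 2188:Fri 2192:Wed 2196:Mon✓
Monday: 2112, 2140, 2168, 2196 → 4.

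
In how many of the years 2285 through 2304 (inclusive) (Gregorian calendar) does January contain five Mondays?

January has 31 days; it has five Mondays when Monday falls among the first (month-length − 28) days — i.e. when January 1 is one of Monday/Sunday/Saturday.
January 1 by year: 2285:Thu 2286:Fri 2287:Sat✓ 2288:Sun✓ 2289:Tue 2290:Wed 2291:Thu 2292:Fri 2293:Sun✓ 2294:Mon✓ 2295:Tue 2296:Wed 2297:Fri 2298:Sat✓ 2299:Sun✓ 2300:Mon✓ 2301:Tue 2302:Wed 2303:Thu 2304:Fri
Years with five Mondays: 2287, 2288, 2293, 2294, 2298, 2299, 2300 → 7.

7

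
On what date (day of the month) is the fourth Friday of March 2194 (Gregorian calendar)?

March 1, 2194 is a Saturday, so the first Friday is the 7th.
The fourth Friday is 7 + 21 = 28.

28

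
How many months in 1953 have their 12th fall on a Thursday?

3

Check the 12th of each month of 1953: Jan 12: Mon, Feb 12: Thu, Mar 12: Thu, Apr 12: Sun, May 12: Tue, Jun 12: Fri, Jul 12: Sun, Aug 12: Wed, Sep 12: Sat, Oct 12: Mon, Nov 12: Thu, Dec 12: Sat.
Thursday occurs in February, March, November — 3 months.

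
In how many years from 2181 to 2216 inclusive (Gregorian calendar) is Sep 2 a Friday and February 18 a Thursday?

2

Check each year's weekday for Sep 2 and February 18:
  2181: Sun/Sun  2182: Mon/Mon  2183: Tue/Tue  2184: Thu/Wed  2185: Fri/Fri  2186: Sat/Sat  2187: Sun/Sun  2188: Tue/Mon  2189: Wed/Wed  2190: Thu/Thu  2191: Fri/Fri  2192: Sun/Sat  2193: Mon/Mon  2194: Tue/Tue  …(8 more)…  2203: Fri/Fri  2204: Sun/Sat  2205: Mon/Mon  2206: Tue/Tue  2207: Wed/Wed  2208: Fri/Thu ✓  2209: Sat/Sat  2210: Sun/Sun  2211: Mon/Mon  2212: Wed/Tue  2213: Thu/Thu  2214: Fri/Fri  2215: Sat/Sat  2216: Mon/Sun
Both conditions hold in: 2196, 2208 — 2.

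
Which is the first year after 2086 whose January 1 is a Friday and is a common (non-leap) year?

Jan 1 advances by 2 weekdays after a leap year and by 1 after a common year.
2086: Jan 1 is Tuesday.
2087: Wednesday
2088: Thursday (leap)
2089: Saturday
2090: Sunday
2091: Monday
2092: Tuesday (leap)
2093: Thursday
2094: Friday
2094 begins on a Friday and is a common year.

2094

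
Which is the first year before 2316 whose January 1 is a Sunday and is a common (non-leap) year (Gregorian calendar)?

2311

Jan 1 advances by 2 weekdays after a leap year and by 1 after a common year.
2316: Jan 1 is Saturday (leap).
2315: Friday
2314: Thursday
2313: Wednesday
2312: Monday (leap)
2311: Sunday
2311 begins on a Sunday and is a common year.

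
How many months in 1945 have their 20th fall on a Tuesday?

3

Check the 20th of each month of 1945: Jan 20: Sat, Feb 20: Tue, Mar 20: Tue, Apr 20: Fri, May 20: Sun, Jun 20: Wed, Jul 20: Fri, Aug 20: Mon, Sep 20: Thu, Oct 20: Sat, Nov 20: Tue, Dec 20: Thu.
Tuesday occurs in February, March, November — 3 months.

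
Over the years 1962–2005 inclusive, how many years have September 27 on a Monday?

7

Track September 27's weekday year by year (advancing +1, or +2 across a Feb 29):
  1962: Thu  1963: Fri (+1)  1964: Sun (+2)  1965: Mon (+1) ✓  1966: Tue (+1)
  1967: Wed (+1)  1968: Fri (+2)  1969: Sat (+1)  1970: Sun (+1)  1971: Mon (+1) ✓
  1972: Wed (+2)  1973: Thu (+1)  1974: Fri (+1)  1975: Sat (+1)  … (16 more years) …
  1992: Sun (+2)  1993: Mon (+1) ✓  1994: Tue (+1)  1995: Wed (+1)  1996: Fri (+2)
  1997: Sat (+1)  1998: Sun (+1)  1999: Mon (+1) ✓  2000: Wed (+2)  2001: Thu (+1)
  2002: Fri (+1)  2003: Sat (+1)  2004: Mon (+2) ✓  2005: Tue (+1)
Monday years: 1965, 1971, 1976, 1982, 1993, 1999, 2004 — 7 in total.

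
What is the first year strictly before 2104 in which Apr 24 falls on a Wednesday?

2097

From one year to the next, a fixed date's weekday advances by 1, or by 2 when a Feb 29 lies between the two dates.
2104: April 24 is Thursday.
2103: Tuesday (−2)
2102: Monday (−1)
2101: Sunday (−1)
2100: Saturday (−1)
2099: Friday (−1)
2098: Thursday (−1)
2097: Wednesday (−1)
Apr 24 falls on a Wednesday in 2097.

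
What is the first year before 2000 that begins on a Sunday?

1995

Jan 1 advances by 2 weekdays after a leap year and by 1 after a common year.
2000: Jan 1 is Saturday (leap).
1999: Friday
1998: Thursday
1997: Wednesday
1996: Monday (leap)
1995: Sunday
1995 begins on a Sunday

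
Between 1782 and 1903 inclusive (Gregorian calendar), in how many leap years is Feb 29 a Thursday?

3

Leap years in 1782–1903: 28 of them.
Feb 29 weekday advances by 5 (mod 7) from one leap year to the next four years later (or differs when a century non-leap intervenes).
Leap-day weekdays: 1784:Sun 1788:Fri 1792:Wed 1796:Mon 1804:Wed 1808:Mon 1812:Sat 1816:Thu✓ 1820:Tue 1824:Sun 1828:Fri 1832:Wed 1836:Mon 1840:Sat 1844:Thu✓ 1848:Tue 1852:Sun 1856:Fri 1860:Wed 1864:Mon 1868:Sat 1872:Thu✓ 1876:Tue 1880:Sun 1884:Fri 1888:Wed 1892:Mon 1896:Sat
Thursday: 1816, 1844, 1872 → 3.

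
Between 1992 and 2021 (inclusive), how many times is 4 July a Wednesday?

Track 4 July's weekday year by year (advancing +1, or +2 across a Feb 29):
  1992: Sat  1993: Sun (+1)  1994: Mon (+1)  1995: Tue (+1)  1996: Thu (+2)
  1997: Fri (+1)  1998: Sat (+1)  1999: Sun (+1)  2000: Tue (+2)  2001: Wed (+1) ✓
  2002: Thu (+1)  2003: Fri (+1)  2004: Sun (+2)  2005: Mon (+1)  2006: Tue (+1)
  2007: Wed (+1) ✓  2008: Fri (+2)  2009: Sat (+1)  2010: Sun (+1)  2011: Mon (+1)
  2012: Wed (+2) ✓  2013: Thu (+1)  2014: Fri (+1)  2015: Sat (+1)  2016: Mon (+2)
  2017: Tue (+1)  2018: Wed (+1) ✓  2019: Thu (+1)  2020: Sat (+2)  2021: Sun (+1)
Wednesday years: 2001, 2007, 2012, 2018 — 4 in total.

4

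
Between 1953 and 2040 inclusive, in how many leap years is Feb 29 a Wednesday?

Leap years in 1953–2040: 22 of them.
Feb 29 weekday advances by 5 (mod 7) from one leap year to the next four years later (or differs when a century non-leap intervenes).
Leap-day weekdays: 1956:Wed✓ 1960:Mon 1964:Sat 1968:Thu 1972:Tue 1976:Sun 1980:Fri 1984:Wed✓ 1988:Mon 1992:Sat 1996:Thu 2000:Tue 2004:Sun 2008:Fri 2012:Wed✓ 2016:Mon 2020:Sat 2024:Thu 2028:Tue 2032:Sun 2036:Fri 2040:Wed✓
Wednesday: 1956, 1984, 2012, 2040 → 4.

4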